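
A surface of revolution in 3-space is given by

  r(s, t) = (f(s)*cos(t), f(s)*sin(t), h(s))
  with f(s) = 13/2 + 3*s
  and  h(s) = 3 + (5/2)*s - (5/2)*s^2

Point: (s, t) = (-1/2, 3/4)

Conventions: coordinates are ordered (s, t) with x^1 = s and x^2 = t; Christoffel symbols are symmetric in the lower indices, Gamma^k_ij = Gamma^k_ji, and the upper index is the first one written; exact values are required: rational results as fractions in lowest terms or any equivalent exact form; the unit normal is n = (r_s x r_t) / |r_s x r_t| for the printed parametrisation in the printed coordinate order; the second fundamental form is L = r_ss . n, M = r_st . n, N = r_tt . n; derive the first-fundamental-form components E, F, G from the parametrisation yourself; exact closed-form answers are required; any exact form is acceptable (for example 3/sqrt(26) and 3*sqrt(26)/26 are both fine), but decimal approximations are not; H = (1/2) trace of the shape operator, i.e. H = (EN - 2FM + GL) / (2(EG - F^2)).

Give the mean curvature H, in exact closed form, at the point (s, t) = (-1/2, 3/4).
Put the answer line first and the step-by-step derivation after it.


Answer: H = 19*sqrt(34)/2312

f = 5, f' = 3, f'' = 0, h' = 5, h'' = -5
E = 34, F = 0, G = 25; answer radicand W^2 = 34
unnormalised second-form numerators: l = -15, m = 0, n = 25; L = l/sqrt(34), and similarly M = m/sqrt(W^2), N = n/sqrt(W^2)
H = (E*n - 2*F*m + G*l) / (2*(EG - F^2)*sqrt(W^2)); E*n - 2*F*m + G*l = 475, EG - F^2 = 850, so H = (19/68)/sqrt(34)


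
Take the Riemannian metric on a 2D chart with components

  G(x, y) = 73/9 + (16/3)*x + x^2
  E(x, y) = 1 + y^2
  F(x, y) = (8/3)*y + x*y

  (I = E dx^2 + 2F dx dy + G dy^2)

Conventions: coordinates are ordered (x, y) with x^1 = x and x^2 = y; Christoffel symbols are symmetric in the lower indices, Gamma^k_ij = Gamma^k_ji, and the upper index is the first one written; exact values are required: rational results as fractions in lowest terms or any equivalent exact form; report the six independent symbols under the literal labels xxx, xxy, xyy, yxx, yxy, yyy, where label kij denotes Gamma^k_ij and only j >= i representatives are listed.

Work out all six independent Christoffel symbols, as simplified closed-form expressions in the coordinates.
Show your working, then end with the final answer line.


E = 1 + y^2; F = (8/3)*y + x*y; G = 73/9 + (16/3)*x + x^2
Gamma^k_ij = (1/2) g^{kl} (d_i g_jl + d_j g_il - d_l g_ij), with g^inv = (1/(EG-F^2)) [[G, -F], [-F, E]]
first partials: E_x = 0, E_y = 2*y, F_x = y, F_y = 8/3 + x, G_x = 16/3 + 2*x, G_y = 0
D = EG - F^2 = 73/9 + (16/3)*x + y^2 + x^2
expanded: Gamma^x_xx = (G E_x - 2F F_x + F E_y)/(2D), Gamma^x_xy = (G E_y - F G_x)/(2D), Gamma^x_yy = (2G F_y - G G_x - F G_y)/(2D), Gamma^y_xx = (2E F_x - E E_y - F E_x)/(2D), Gamma^y_xy = (E G_x - F E_y)/(2D), Gamma^y_yy = (E G_y - 2F F_y + F G_x)/(2D); substitute and cancel common factors

Answer: Gamma_xxx = 0, Gamma_xxy = 9*y/(9*x^2 + 48*x + 9*y^2 + 73), Gamma_xyy = 0, Gamma_yxx = 0, Gamma_yxy = (9*x + 24)/(9*x^2 + 48*x + 9*y^2 + 73), Gamma_yyy = 0


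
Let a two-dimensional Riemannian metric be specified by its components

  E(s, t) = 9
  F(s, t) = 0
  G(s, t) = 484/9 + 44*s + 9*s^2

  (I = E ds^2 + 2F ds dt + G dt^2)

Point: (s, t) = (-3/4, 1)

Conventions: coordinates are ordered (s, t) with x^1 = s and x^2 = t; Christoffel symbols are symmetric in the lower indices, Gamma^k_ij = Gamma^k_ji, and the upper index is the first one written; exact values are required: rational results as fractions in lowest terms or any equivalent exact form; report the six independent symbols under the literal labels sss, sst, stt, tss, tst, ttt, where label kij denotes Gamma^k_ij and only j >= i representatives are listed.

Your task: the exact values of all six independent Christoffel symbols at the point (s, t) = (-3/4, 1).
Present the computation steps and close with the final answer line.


E = 9, F = 0, G = 3721/144 at the point
E_s = 0, E_t = 0, F_s = 0, F_t = 0, G_s = 61/2, G_t = 0
EG - F^2 = 3721/16;  g^inv = (16/3721) * [[3721/144, 0], [0, 9]]
first-kind symbols [ij,l] = (1/2)(d_i g_jl + d_j g_il - d_l g_ij): [ss,s] = E_s/2 = 0, [ss,t] = F_s - E_t/2 = 0, [st,s] = E_t/2 = 0, [st,t] = G_s/2 = 61/4, [tt,s] = F_t - G_s/2 = -61/4, [tt,t] = G_t/2 = 0
Gamma^s_ij = (G*[ij,s] - F*[ij,t])/(EG - F^2), Gamma^t_ij = (E*[ij,t] - F*[ij,s])/(EG - F^2)

Answer: Gamma_sss = 0, Gamma_sst = 0, Gamma_stt = -61/36, Gamma_tss = 0, Gamma_tst = 36/61, Gamma_ttt = 0


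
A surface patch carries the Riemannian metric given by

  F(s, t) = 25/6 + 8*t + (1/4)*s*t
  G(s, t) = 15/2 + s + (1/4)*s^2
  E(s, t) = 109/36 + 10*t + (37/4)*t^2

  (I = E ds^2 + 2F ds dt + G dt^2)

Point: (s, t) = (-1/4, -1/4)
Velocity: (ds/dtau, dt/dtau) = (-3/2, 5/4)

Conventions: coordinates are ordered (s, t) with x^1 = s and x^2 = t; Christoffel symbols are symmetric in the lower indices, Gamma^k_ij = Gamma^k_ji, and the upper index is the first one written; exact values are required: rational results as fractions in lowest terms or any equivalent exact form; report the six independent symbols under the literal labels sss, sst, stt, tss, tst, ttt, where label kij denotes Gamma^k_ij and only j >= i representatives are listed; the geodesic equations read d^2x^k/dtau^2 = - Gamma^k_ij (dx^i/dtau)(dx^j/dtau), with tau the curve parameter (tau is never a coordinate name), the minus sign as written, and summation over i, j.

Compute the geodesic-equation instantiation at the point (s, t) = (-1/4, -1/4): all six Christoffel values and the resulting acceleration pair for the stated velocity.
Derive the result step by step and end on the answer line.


E = 637/576, F = 419/192, G = 465/64 at the point
E_s = 0, E_t = 43/8, F_s = -1/16, F_t = 127/16, G_s = 7/8, G_t = 0
EG - F^2 = 30161/9216;  g^inv = (9216/30161) * [[465/64, -419/192], [-419/192, 637/576]]
first-kind symbols [ij,l] = (1/2)(d_i g_jl + d_j g_il - d_l g_ij): [ss,s] = E_s/2 = 0, [ss,t] = F_s - E_t/2 = -11/4, [st,s] = E_t/2 = 43/16, [st,t] = G_s/2 = 7/16, [tt,s] = F_t - G_s/2 = 15/2, [tt,t] = G_t/2 = 0
Gamma^s_ij = (G*[ij,s] - F*[ij,t])/(EG - F^2), Gamma^t_ij = (E*[ij,t] - F*[ij,s])/(EG - F^2)
Gamma_sss = 55308/30161, Gamma_sst = 171156/30161, Gamma_stt = 502200/30161, Gamma_tss = -28028/30161, Gamma_tst = -49592/30161, Gamma_ttt = -150840/30161
d^2s/dtau^2 = -(Gamma_sss*(-3/2)^2 + 2*Gamma_sst*(-3/2)*(5/4) + Gamma_stt*(5/4)^2) = -534591/60322
d^2t/dtau^2 = -(Gamma_tss*(-3/2)^2 + 2*Gamma_tst*(-3/2)*(5/4) + Gamma_ttt*(5/4)^2) = 225561/60322

Answer: Gamma_sss = 55308/30161, Gamma_sst = 171156/30161, Gamma_stt = 502200/30161, Gamma_tss = -28028/30161, Gamma_tst = -49592/30161, Gamma_ttt = -150840/30161; accelerations (d^2s/dtau^2, d^2t/dtau^2) = (-534591/60322, 225561/60322)


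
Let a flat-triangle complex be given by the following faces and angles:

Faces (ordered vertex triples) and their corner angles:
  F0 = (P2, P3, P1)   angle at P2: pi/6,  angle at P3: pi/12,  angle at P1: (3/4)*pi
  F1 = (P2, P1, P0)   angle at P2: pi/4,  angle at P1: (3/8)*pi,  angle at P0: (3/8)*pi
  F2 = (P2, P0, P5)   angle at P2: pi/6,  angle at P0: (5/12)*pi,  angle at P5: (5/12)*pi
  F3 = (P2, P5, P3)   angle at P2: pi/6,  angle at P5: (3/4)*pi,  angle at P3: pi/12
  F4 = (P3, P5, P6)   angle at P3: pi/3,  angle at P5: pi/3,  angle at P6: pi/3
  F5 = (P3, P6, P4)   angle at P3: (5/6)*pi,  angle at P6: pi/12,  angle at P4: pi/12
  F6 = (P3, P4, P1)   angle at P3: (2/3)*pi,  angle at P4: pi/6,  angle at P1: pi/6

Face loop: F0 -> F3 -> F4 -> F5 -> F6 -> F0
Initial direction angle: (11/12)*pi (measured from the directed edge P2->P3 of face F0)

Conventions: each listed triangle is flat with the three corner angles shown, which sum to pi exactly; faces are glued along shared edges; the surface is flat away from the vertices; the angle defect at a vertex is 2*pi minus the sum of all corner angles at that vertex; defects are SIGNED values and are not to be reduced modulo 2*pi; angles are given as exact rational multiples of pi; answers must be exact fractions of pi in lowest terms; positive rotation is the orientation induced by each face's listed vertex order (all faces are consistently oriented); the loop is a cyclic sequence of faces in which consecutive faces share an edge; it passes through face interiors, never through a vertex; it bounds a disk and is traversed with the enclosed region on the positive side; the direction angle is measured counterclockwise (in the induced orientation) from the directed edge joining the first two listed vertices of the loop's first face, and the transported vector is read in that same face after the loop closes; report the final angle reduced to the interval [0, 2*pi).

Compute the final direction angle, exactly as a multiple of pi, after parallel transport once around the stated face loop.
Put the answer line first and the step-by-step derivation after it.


Answer: final direction angle = (11/12)*pi

enclosed vertex P3: corner angles sum to 2*pi, defect = 2*pi - 2*pi = 0
the rotation equals the total enclosed defect, so the final angle is initial + defects (mod 2*pi)
final angle = (11/12)*pi + 0 = (11/12)*pi (mod 2*pi)


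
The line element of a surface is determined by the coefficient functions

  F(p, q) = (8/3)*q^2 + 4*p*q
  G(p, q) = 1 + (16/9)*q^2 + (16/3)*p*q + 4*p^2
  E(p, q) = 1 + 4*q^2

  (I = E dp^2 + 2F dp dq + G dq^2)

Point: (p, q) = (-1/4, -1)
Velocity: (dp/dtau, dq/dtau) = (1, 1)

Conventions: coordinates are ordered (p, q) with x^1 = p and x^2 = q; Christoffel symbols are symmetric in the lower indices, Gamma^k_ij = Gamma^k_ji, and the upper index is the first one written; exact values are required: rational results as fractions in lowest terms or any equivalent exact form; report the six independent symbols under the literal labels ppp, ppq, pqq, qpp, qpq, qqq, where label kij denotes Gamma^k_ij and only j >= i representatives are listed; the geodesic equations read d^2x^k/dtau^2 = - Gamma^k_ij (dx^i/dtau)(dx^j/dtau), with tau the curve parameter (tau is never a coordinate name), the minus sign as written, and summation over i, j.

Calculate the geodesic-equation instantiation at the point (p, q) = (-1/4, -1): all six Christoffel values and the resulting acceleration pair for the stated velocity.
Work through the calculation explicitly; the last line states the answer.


E = 5, F = 11/3, G = 157/36 at the point
E_p = 0, E_q = -8, F_p = -4, F_q = -19/3, G_p = -22/3, G_q = -44/9
EG - F^2 = 301/36;  g^inv = (36/301) * [[157/36, -11/3], [-11/3, 5]]
first-kind symbols [ij,l] = (1/2)(d_i g_jl + d_j g_il - d_l g_ij): [pp,p] = E_p/2 = 0, [pp,q] = F_p - E_q/2 = 0, [pq,p] = E_q/2 = -4, [pq,q] = G_p/2 = -11/3, [qq,p] = F_q - G_p/2 = -8/3, [qq,q] = G_q/2 = -22/9
Gamma^p_ij = (G*[ij,p] - F*[ij,q])/(EG - F^2), Gamma^q_ij = (E*[ij,q] - F*[ij,p])/(EG - F^2)
Gamma_ppp = 0, Gamma_ppq = -144/301, Gamma_pqq = -96/301, Gamma_qpp = 0, Gamma_qpq = -132/301, Gamma_qqq = -88/301
d^2p/dtau^2 = -(Gamma_ppp*(1)^2 + 2*Gamma_ppq*(1)*(1) + Gamma_pqq*(1)^2) = 384/301
d^2q/dtau^2 = -(Gamma_qpp*(1)^2 + 2*Gamma_qpq*(1)*(1) + Gamma_qqq*(1)^2) = 352/301

Answer: Gamma_ppp = 0, Gamma_ppq = -144/301, Gamma_pqq = -96/301, Gamma_qpp = 0, Gamma_qpq = -132/301, Gamma_qqq = -88/301; accelerations (d^2p/dtau^2, d^2q/dtau^2) = (384/301, 352/301)


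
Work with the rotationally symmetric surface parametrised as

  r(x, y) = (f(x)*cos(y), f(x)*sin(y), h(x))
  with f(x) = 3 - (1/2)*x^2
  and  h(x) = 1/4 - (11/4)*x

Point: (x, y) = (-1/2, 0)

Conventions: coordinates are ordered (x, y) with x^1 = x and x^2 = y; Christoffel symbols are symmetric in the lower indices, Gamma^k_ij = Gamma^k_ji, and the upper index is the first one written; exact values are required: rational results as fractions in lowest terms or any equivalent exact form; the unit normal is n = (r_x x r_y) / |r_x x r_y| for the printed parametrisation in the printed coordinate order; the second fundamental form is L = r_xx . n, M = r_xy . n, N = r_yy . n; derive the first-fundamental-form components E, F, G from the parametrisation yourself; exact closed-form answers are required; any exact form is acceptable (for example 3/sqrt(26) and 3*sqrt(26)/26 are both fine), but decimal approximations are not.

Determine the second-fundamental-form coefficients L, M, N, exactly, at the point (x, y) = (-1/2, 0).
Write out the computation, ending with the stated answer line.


f = 23/8, f' = 1/2, f'' = -1, h' = -11/4, h'' = 0
E = 125/16, F = 0, G = 529/64; answer radicand W^2 = 125/16
unnormalised second-form numerators: l = -11/4, m = 0, n = -253/32; L = l/sqrt(125/16), and similarly M = m/sqrt(W^2), N = n/sqrt(W^2)

Answer: L = -11*sqrt(5)/25, M = 0, N = -253*sqrt(5)/200


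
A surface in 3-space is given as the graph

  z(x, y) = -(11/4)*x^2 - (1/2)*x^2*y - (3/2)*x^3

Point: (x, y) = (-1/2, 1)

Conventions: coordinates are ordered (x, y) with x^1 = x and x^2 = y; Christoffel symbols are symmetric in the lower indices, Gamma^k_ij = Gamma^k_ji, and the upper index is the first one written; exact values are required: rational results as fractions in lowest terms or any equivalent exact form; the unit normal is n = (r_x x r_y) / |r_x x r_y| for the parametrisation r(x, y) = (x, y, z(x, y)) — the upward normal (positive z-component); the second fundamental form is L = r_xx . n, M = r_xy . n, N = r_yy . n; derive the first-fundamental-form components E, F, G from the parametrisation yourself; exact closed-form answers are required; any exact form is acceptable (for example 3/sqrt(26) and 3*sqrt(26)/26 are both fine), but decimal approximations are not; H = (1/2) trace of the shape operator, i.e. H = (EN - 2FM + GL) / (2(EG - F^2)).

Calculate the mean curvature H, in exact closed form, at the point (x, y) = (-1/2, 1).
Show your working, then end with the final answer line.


z_x = 17/8, z_y = -1/8, z_xx = -2, z_xy = 1/2, z_yy = 0
E = 353/64, F = -17/64, G = 65/64; answer radicand W^2 = 177/32
unnormalised second-form numerators: l = -2, m = 1/2, n = 0; L = l/sqrt(177/32), and similarly M = m/sqrt(W^2), N = n/sqrt(W^2)
H = (E*n - 2*F*m + G*l) / (2*(EG - F^2)*sqrt(W^2)); E*n - 2*F*m + G*l = -113/64, EG - F^2 = 177/32, so H = (-113/708)/sqrt(177/32)

Answer: H = -113*sqrt(354)/31329


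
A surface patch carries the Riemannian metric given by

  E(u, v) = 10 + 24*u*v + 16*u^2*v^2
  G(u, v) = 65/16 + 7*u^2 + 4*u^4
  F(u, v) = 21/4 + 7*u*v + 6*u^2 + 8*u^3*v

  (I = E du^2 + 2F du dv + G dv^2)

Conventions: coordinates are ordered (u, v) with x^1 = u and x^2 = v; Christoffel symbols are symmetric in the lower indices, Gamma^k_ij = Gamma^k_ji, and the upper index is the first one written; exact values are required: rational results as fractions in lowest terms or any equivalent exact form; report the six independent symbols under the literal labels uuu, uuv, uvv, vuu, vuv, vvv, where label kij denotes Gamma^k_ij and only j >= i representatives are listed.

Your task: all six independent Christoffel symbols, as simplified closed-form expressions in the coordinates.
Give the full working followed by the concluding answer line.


E = 10 + 24*u*v + 16*u^2*v^2; F = 21/4 + 7*u*v + 6*u^2 + 8*u^3*v; G = 65/16 + 7*u^2 + 4*u^4
Gamma^k_ij = (1/2) g^{kl} (d_i g_jl + d_j g_il - d_l g_ij), with g^inv = (1/(EG-F^2)) [[G, -F], [-F, E]]
first partials: E_u = 24*v + 32*u*v^2, E_v = 24*u + 32*u^2*v, F_u = 7*v + 12*u + 24*u^2*v, F_v = 7*u + 8*u^3, G_u = 14*u + 16*u^3, G_v = 0
D = EG - F^2 = 209/16 + 24*u*v + 7*u^2 + 16*u^2*v^2 + 4*u^4
expanded: Gamma^u_uu = (G E_u - 2F F_u + F E_v)/(2D), Gamma^u_uv = (G E_v - F G_u)/(2D), Gamma^u_vv = (2G F_v - G G_u - F G_v)/(2D), Gamma^v_uu = (2E F_u - E E_v - F E_u)/(2D), Gamma^v_uv = (E G_u - F E_v)/(2D), Gamma^v_vv = (E G_v - 2F F_v + F G_u)/(2D); substitute and cancel common factors

Answer: Gamma_uuu = (256*u*v^2 + 192*v)/(64*u^4 + 256*u^2*v^2 + 112*u^2 + 384*u*v + 209), Gamma_uuv = (256*u^2*v + 192*u)/(64*u^4 + 256*u^2*v^2 + 112*u^2 + 384*u*v + 209), Gamma_uvv = 0, Gamma_vuu = (128*u^2*v + 112*v)/(64*u^4 + 256*u^2*v^2 + 112*u^2 + 384*u*v + 209), Gamma_vuv = (128*u^3 + 112*u)/(64*u^4 + 256*u^2*v^2 + 112*u^2 + 384*u*v + 209), Gamma_vvv = 0


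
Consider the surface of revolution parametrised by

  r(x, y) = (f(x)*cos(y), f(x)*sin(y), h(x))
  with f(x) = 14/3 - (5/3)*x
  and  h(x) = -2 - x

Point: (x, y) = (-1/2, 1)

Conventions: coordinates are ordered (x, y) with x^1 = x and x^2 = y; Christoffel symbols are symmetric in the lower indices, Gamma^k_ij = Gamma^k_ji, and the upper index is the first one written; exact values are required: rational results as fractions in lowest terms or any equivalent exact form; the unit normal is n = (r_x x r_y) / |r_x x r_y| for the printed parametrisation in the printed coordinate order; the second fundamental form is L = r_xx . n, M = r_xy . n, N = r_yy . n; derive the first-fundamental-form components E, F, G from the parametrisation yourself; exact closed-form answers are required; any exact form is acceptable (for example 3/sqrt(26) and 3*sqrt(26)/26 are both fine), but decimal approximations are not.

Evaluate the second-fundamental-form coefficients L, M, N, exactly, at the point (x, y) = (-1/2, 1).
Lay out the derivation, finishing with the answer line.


f = 11/2, f' = -5/3, f'' = 0, h' = -1, h'' = 0
E = 34/9, F = 0, G = 121/4; answer radicand W^2 = 34/9
unnormalised second-form numerators: l = 0, m = 0, n = -11/2; L = l/sqrt(34/9), and similarly M = m/sqrt(W^2), N = n/sqrt(W^2)

Answer: L = 0, M = 0, N = -33*sqrt(34)/68


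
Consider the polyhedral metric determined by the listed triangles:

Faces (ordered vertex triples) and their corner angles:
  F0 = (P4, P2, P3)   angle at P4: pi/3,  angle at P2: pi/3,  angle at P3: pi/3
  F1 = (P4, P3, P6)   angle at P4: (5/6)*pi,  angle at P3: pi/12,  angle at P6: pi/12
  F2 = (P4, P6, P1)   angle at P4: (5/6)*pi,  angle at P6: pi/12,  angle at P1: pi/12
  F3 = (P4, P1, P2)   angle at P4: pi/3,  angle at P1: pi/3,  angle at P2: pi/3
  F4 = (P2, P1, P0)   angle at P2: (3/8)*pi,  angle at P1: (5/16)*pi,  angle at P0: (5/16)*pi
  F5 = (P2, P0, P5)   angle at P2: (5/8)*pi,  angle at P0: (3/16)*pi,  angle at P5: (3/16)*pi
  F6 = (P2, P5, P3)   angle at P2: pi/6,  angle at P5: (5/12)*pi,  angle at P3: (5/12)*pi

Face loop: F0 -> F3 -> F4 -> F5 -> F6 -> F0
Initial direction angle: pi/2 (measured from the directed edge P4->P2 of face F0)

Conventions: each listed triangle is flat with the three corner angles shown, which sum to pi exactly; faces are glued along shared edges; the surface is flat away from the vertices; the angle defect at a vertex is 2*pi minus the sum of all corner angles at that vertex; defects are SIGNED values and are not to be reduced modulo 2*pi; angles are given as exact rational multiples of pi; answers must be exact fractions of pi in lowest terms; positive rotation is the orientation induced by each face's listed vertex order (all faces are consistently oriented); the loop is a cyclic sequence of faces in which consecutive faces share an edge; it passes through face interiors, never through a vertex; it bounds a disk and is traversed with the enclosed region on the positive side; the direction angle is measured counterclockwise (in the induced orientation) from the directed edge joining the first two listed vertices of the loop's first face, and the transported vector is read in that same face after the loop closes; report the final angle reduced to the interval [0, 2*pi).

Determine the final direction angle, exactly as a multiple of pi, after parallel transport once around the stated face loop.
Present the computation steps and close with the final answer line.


enclosed vertex P2: corner angles sum to (11/6)*pi, defect = 2*pi - (11/6)*pi = pi/6
the rotation equals the total enclosed defect, so the final angle is initial + defects (mod 2*pi)
final angle = pi/2 + pi/6 = (2/3)*pi (mod 2*pi)

Answer: final direction angle = (2/3)*pi


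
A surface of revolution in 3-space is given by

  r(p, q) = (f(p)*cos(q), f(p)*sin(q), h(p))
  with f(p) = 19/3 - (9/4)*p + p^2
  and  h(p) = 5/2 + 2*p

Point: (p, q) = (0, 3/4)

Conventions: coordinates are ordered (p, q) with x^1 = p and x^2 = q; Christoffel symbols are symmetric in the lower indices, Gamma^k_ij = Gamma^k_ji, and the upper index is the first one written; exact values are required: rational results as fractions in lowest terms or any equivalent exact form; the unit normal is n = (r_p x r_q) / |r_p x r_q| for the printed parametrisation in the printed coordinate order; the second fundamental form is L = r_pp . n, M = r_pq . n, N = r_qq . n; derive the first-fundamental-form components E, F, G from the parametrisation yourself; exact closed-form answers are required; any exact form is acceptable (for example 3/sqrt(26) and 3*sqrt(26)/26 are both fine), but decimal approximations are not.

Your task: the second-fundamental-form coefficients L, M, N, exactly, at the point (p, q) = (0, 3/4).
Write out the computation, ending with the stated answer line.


f = 19/3, f' = -9/4, f'' = 2, h' = 2, h'' = 0
E = 145/16, F = 0, G = 361/9; answer radicand W^2 = 145/16
unnormalised second-form numerators: l = -4, m = 0, n = 38/3; L = l/sqrt(145/16), and similarly M = m/sqrt(W^2), N = n/sqrt(W^2)

Answer: L = -16*sqrt(145)/145, M = 0, N = 152*sqrt(145)/435


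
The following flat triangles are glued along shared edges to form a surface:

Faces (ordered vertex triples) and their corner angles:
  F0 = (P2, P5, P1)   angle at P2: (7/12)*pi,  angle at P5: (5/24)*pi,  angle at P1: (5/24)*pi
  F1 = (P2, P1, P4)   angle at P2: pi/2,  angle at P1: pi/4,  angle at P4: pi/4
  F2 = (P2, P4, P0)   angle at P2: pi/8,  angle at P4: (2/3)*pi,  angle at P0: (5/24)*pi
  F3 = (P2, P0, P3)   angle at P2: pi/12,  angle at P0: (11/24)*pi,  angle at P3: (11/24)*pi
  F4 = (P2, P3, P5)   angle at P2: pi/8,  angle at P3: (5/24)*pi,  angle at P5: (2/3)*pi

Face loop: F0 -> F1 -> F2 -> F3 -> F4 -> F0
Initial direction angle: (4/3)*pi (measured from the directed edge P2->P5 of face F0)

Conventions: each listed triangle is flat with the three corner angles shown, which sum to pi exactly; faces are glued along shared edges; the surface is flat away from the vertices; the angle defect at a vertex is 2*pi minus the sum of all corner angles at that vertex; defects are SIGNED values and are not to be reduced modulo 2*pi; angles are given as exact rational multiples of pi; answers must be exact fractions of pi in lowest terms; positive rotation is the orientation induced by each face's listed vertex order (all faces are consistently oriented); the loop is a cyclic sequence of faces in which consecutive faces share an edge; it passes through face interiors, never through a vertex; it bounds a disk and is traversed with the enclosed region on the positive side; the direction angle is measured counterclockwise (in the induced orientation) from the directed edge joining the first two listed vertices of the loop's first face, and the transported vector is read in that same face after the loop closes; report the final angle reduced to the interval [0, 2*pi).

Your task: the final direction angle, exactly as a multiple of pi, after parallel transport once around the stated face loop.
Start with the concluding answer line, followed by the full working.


Answer: final direction angle = (23/12)*pi

enclosed vertex P2: corner angles sum to (17/12)*pi, defect = 2*pi - (17/12)*pi = (7/12)*pi
holonomy = initial angle + sum of enclosed defects (mod 2*pi), positive in the induced orientation
final angle = (4/3)*pi + (7/12)*pi = (23/12)*pi (mod 2*pi)


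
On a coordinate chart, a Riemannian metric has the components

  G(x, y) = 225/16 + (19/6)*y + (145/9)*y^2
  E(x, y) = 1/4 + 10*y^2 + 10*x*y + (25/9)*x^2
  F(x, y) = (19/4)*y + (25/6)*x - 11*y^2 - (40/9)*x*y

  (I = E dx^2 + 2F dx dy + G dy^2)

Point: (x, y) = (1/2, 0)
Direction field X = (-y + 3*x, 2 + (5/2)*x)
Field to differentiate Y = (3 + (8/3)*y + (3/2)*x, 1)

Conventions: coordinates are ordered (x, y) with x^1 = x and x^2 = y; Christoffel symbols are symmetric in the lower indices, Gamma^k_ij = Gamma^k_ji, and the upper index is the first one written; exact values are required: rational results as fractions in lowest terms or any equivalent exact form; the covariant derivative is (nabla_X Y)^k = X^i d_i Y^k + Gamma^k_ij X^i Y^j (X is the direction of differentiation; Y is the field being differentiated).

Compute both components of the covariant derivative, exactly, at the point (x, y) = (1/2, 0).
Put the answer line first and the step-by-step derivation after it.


Answer: (nabla_X Y)^x = 427961/4944, (nabla_X Y)^y = -104793/10300

E = 17/18, F = 25/12, G = 225/16 at the point
E_x = 25/9, E_y = 5, F_x = 25/6, F_y = 91/36, G_x = 0, G_y = 19/6
EG - F^2 = 2575/288;  g^inv = (288/2575) * [[225/16, -25/12], [-25/12, 17/18]]
first-kind symbols [ij,l] = (1/2)(d_i g_jl + d_j g_il - d_l g_ij): [xx,x] = E_x/2 = 25/18, [xx,y] = F_x - E_y/2 = 5/3, [xy,x] = E_y/2 = 5/2, [xy,y] = G_x/2 = 0, [yy,x] = F_y - G_x/2 = 91/36, [yy,y] = G_y/2 = 19/12
Gamma^x_ij = (G*[ij,x] - F*[ij,y])/(EG - F^2), Gamma^y_ij = (E*[ij,y] - F*[ij,x])/(EG - F^2)
Gamma_xxx = 185/103, Gamma_xxy = 405/103, Gamma_xyy = 743/206, Gamma_yxx = -76/515, Gamma_yxy = -60/103, Gamma_yyy = -1086/2575
X = (3/2, 13/4), Y = (15/4, 1) at the point


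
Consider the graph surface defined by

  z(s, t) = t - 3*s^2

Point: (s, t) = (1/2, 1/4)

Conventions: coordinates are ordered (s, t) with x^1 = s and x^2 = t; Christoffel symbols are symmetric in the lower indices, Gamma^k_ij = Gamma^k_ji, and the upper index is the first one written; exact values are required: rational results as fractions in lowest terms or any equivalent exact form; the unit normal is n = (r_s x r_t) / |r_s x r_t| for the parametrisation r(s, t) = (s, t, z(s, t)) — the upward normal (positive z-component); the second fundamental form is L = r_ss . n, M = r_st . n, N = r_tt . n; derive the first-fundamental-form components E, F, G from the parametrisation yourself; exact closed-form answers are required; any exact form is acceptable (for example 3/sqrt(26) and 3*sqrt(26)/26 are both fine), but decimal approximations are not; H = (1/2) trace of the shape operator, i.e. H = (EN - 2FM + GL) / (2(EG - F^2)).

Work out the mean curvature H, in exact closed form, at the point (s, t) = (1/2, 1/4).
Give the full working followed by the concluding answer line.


z_s = -3, z_t = 1, z_ss = -6, z_st = 0, z_tt = 0
E = 10, F = -3, G = 2; answer radicand W^2 = 11
unnormalised second-form numerators: l = -6, m = 0, n = 0; L = l/sqrt(11), and similarly M = m/sqrt(W^2), N = n/sqrt(W^2)
H = (E*n - 2*F*m + G*l) / (2*(EG - F^2)*sqrt(W^2)); E*n - 2*F*m + G*l = -12, EG - F^2 = 11, so H = (-6/11)/sqrt(11)

Answer: H = -6*sqrt(11)/121


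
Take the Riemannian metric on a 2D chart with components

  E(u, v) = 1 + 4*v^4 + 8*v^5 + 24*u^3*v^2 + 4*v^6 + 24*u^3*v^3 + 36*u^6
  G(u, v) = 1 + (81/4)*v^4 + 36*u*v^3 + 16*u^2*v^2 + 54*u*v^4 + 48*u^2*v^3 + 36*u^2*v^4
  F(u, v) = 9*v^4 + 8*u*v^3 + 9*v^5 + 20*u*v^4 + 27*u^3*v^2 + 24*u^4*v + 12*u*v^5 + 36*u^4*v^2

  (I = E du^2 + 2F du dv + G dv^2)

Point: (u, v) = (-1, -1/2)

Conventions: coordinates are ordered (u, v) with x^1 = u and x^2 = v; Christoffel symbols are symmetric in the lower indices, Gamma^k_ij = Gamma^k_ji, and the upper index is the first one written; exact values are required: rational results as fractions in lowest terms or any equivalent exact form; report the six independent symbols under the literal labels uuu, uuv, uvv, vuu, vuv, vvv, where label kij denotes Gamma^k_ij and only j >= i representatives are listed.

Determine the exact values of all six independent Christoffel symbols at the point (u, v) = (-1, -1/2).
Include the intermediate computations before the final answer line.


E = 545/16, F = -299/32, G = 233/64 at the point
E_u = -207, E_v = 23/4, F_u = 257/8, F_v = 217/16, G_u = -13/8, G_v = -65/8
EG - F^2 = 2349/64;  g^inv = (64/2349) * [[233/64, 299/32], [299/32, 545/16]]
first-kind symbols [ij,l] = (1/2)(d_i g_jl + d_j g_il - d_l g_ij): [uu,u] = E_u/2 = -207/2, [uu,v] = F_u - E_v/2 = 117/4, [uv,u] = E_v/2 = 23/8, [uv,v] = G_u/2 = -13/16, [vv,u] = F_v - G_u/2 = 115/8, [vv,v] = G_v/2 = -65/16
Gamma^u_ij = (G*[ij,u] - F*[ij,v])/(EG - F^2), Gamma^v_ij = (E*[ij,v] - F*[ij,u])/(EG - F^2)

Answer: Gamma_uuu = -736/261, Gamma_uuv = 184/2349, Gamma_uvv = 920/2349, Gamma_vuu = 208/261, Gamma_vuv = -52/2349, Gamma_vvv = -260/2349


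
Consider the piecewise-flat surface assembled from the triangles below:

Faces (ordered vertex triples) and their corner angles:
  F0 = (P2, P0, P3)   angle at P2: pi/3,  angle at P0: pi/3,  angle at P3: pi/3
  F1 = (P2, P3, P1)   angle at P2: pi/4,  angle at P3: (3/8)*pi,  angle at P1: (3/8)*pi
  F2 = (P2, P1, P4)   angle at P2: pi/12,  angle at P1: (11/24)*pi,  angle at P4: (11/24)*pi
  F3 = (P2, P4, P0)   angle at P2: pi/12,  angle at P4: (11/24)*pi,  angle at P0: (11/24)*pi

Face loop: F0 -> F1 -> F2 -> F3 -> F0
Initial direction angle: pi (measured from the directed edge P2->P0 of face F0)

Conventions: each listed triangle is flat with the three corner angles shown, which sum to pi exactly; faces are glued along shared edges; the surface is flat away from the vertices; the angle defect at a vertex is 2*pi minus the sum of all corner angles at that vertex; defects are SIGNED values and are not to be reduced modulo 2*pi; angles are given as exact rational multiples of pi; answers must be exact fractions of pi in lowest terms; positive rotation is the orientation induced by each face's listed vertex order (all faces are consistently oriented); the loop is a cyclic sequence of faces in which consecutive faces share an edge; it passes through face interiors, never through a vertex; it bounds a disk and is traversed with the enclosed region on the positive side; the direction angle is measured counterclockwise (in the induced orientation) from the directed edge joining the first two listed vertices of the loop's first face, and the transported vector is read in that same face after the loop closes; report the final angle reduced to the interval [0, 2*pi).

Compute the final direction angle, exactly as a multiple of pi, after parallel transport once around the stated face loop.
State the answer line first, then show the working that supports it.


Answer: final direction angle = pi/4

enclosed vertex P2: corner angles sum to (3/4)*pi, defect = 2*pi - (3/4)*pi = (5/4)*pi
transport around the loop rotates by the sum of enclosed defects; add to the initial angle mod 2*pi
final angle = pi + (5/4)*pi = pi/4 (mod 2*pi)


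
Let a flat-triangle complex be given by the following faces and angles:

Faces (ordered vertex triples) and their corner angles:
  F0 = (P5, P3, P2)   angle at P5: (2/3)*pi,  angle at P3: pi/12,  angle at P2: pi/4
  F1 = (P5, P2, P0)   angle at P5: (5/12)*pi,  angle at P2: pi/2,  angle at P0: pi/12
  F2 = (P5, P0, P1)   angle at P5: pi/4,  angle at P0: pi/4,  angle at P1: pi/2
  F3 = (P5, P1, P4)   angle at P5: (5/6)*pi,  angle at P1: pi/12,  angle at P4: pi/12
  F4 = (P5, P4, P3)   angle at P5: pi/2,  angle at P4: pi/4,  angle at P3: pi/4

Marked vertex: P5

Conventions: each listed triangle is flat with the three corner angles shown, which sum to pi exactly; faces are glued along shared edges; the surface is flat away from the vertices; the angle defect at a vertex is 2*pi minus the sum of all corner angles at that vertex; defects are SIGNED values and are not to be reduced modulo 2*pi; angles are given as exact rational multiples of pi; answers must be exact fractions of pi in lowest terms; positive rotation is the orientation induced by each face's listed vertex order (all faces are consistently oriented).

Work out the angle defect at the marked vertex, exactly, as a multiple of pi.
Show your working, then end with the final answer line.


Sum of corner angles at P5: (8/3)*pi
defect = 2*pi - (8/3)*pi

Answer: defect(P5) = (-2/3)*pi


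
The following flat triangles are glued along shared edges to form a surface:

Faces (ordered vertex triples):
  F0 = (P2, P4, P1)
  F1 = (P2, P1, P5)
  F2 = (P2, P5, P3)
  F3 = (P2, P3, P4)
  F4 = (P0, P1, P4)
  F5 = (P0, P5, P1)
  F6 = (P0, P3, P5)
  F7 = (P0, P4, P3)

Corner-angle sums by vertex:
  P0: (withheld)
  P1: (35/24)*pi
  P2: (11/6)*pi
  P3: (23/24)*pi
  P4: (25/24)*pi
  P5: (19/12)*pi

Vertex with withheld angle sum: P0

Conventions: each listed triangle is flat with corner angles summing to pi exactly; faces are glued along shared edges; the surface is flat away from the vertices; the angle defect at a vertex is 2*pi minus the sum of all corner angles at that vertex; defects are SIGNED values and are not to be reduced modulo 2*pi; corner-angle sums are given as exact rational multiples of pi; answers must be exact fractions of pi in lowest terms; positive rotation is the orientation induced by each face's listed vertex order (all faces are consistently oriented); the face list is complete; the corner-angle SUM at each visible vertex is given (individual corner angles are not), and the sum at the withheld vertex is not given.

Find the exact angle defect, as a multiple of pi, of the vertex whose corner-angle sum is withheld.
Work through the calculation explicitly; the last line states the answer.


V = 6, E = 12, F = 8; chi = V - E + F = 2
Gauss-Bonnet: total defect = 2*pi*chi = 4*pi; visible defects sum to (25/8)*pi

Answer: defect(P0) = (7/8)*pi


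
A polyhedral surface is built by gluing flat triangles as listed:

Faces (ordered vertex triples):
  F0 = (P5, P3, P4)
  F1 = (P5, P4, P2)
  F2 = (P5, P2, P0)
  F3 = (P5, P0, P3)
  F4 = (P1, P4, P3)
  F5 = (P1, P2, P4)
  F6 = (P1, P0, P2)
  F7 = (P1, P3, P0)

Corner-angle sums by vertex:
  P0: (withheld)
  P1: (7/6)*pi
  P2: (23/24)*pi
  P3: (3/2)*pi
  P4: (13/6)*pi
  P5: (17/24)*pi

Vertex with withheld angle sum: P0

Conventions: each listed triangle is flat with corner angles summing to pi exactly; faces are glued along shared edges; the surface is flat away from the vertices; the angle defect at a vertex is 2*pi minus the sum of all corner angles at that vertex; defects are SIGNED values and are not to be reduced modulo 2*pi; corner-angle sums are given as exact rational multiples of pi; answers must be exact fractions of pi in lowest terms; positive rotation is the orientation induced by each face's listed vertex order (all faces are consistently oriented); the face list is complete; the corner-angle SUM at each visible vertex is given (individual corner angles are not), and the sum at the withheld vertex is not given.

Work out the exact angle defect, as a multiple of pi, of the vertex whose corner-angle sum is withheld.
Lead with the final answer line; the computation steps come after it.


Answer: defect(P0) = pi/2

V = 6, E = 12, F = 8; chi = V - E + F = 2
Gauss-Bonnet: total defect = 2*pi*chi = 4*pi; visible defects sum to (7/2)*pi


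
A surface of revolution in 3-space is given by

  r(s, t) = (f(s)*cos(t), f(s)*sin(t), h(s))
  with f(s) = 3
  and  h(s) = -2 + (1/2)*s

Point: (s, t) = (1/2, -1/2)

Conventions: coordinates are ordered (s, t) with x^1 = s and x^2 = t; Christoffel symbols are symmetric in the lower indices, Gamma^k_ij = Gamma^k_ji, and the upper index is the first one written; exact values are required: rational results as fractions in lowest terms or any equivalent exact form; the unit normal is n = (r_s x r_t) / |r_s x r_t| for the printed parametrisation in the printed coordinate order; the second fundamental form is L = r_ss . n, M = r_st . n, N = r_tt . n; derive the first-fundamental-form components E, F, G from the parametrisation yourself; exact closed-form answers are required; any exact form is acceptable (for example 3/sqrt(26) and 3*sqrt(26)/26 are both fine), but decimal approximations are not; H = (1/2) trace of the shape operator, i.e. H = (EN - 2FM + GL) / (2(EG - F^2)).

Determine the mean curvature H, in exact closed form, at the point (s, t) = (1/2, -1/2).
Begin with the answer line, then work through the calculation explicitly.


Answer: H = 1/6

f = 3, f' = 0, f'' = 0, h' = 1/2, h'' = 0
E = 1/4, F = 0, G = 9; answer radicand W^2 = 1/4
unnormalised second-form numerators: l = 0, m = 0, n = 3/2; L = l/sqrt(1/4), and similarly M = m/sqrt(W^2), N = n/sqrt(W^2)
H = (E*n - 2*F*m + G*l) / (2*(EG - F^2)*sqrt(W^2)); E*n - 2*F*m + G*l = 3/8, EG - F^2 = 9/4, so H = (1/12)/sqrt(1/4)


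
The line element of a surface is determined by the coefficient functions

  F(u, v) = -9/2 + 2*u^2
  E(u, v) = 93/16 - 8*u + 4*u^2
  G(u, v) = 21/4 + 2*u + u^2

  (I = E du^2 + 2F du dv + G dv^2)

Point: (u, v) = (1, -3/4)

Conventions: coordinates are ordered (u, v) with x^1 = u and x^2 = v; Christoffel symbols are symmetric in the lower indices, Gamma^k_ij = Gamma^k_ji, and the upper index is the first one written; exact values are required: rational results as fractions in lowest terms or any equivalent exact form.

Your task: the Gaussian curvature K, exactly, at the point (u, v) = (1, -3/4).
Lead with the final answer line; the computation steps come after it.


Answer: K = 75968/310249

E = 29/16, F = -5/2, G = 33/4, EG - F^2 = 557/64 at the point
E_u = 0, E_v = 0, F_u = 4, F_v = 0, G_u = 4, G_v = 0
E_vv = 0, F_uv = 0, G_uu = 2
By Brioschi, K is (det M1 - det M2) divided by (EG - F^2) squared.
M1 = [[-E_vv/2 + F_uv - G_uu/2, E_u/2, F_u - E_v/2], [F_v - G_u/2, E, F], [G_v/2, F, G]] = [[-1, 0, 4], [-2, 29/16, -5/2], [0, -5/2, 33/4]]; det M1 = 723/64
M2 = [[0, E_v/2, G_u/2], [E_v/2, E, F], [G_u/2, F, G]] = [[0, 0, 2], [0, 29/16, -5/2], [2, -5/2, 33/4]]; det M2 = -29/4
det M1 - det M2 = 1187/64; K = 1187/64 / (557/64)^2 = 75968/310249


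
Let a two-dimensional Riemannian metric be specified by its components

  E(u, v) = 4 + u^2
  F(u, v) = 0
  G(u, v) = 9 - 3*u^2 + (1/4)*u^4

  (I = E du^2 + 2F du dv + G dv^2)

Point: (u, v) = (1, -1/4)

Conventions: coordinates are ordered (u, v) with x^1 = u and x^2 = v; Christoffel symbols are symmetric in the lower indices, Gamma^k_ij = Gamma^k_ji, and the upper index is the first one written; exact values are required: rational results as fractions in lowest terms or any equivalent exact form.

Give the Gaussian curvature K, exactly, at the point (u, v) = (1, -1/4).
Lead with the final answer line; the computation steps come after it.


Answer: K = 8/125

E = 5, F = 0, G = 25/4, EG - F^2 = 125/4 at the point
E_u = 2, E_v = 0, F_u = 0, F_v = 0, G_u = -5, G_v = 0
E_vv = 0, F_uv = 0, G_uu = -3
Compute both Brioschi determinants and normalise by (EG - F^2)^2.
M1 = [[-E_vv/2 + F_uv - G_uu/2, E_u/2, F_u - E_v/2], [F_v - G_u/2, E, F], [G_v/2, F, G]] = [[3/2, 1, 0], [5/2, 5, 0], [0, 0, 25/4]]; det M1 = 125/4
M2 = [[0, E_v/2, G_u/2], [E_v/2, E, F], [G_u/2, F, G]] = [[0, 0, -5/2], [0, 5, 0], [-5/2, 0, 25/4]]; det M2 = -125/4
det M1 - det M2 = 125/2; K = 125/2 / (125/4)^2 = 8/125


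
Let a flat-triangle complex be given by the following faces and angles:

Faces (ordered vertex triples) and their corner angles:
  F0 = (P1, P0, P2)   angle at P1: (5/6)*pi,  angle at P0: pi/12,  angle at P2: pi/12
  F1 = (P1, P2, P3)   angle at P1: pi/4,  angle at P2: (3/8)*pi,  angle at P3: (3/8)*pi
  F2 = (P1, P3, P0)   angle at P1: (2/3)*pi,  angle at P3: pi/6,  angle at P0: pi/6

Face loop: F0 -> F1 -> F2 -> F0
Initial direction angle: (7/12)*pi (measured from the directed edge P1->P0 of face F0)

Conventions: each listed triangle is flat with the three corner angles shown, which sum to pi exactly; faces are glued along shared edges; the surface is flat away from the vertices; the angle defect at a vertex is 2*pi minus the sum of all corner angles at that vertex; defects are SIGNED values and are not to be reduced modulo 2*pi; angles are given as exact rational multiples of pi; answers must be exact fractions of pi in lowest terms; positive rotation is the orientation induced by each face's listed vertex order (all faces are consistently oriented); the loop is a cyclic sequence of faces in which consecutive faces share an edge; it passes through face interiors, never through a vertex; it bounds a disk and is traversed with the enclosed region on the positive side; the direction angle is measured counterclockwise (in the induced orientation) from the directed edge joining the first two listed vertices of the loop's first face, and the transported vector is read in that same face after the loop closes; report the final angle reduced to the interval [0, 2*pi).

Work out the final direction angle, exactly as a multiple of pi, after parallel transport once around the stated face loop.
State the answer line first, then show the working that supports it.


Answer: final direction angle = (5/6)*pi

enclosed vertex P1: corner angles sum to (7/4)*pi, defect = 2*pi - (7/4)*pi = pi/4
holonomy = initial angle + sum of enclosed defects (mod 2*pi), positive in the induced orientation
final angle = (7/12)*pi + pi/4 = (5/6)*pi (mod 2*pi)
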